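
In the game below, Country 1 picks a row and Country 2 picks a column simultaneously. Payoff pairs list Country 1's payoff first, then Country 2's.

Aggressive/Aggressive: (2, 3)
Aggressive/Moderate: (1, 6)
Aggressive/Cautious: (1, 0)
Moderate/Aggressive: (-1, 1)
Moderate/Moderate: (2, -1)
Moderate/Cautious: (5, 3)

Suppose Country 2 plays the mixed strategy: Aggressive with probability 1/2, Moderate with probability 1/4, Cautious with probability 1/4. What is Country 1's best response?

Compute Country 1's expected payoff from each pure strategy against the given mix.
Aggressive: (1/2)·2 + (1/4)·1 + (1/4)·1 = 3/2
Moderate: (1/2)·(-1) + (1/4)·2 + (1/4)·5 = 5/4
Highest expected payoff is 3/2, from Aggressive.

Aggressive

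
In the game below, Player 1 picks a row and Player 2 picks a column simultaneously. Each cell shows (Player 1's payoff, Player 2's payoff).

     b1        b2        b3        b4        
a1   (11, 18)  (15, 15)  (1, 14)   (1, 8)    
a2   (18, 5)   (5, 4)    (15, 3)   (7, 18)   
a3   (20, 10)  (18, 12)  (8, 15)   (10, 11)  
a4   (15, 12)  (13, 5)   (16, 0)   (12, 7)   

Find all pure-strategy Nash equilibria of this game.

None

Find each player's best response to every opponent strategy; NE are the intersections.
Player 1's best responses — vs b1: a3 (payoff 20); vs b2: a3 (payoff 18); vs b3: a4 (payoff 16); vs b4: a4 (payoff 12).
Player 2's best responses — vs a1: b1 (payoff 18); vs a2: b4 (payoff 18); vs a3: b3 (payoff 15); vs a4: b1 (payoff 12).
No cell has both players best-responding. For instance, Player 1's best reply to b2 is a3, but against a3 Player 2 prefers b3 over b2.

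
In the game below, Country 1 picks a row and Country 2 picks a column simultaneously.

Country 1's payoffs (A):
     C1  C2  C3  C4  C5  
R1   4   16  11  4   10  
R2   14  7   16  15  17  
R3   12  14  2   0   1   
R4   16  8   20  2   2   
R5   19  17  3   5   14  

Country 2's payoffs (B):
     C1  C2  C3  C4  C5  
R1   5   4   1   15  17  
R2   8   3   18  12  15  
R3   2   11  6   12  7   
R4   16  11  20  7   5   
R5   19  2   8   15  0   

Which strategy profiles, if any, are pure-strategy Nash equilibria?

Find each player's best response to every opponent strategy; NE are the intersections.
Country 1's best responses — vs C1: R5 (payoff 19); vs C2: R5 (payoff 17); vs C3: R4 (payoff 20); vs C4: R2 (payoff 15); vs C5: R2 (payoff 17).
Country 2's best responses — vs R1: C5 (payoff 17); vs R2: C3 (payoff 18); vs R3: C4 (payoff 12); vs R4: C3 (payoff 20); vs R5: C1 (payoff 19).
Mutual best responses occur at (R4, C3) and (R5, C1); at each, neither player gains by switching.

(R4, C3) and (R5, C1)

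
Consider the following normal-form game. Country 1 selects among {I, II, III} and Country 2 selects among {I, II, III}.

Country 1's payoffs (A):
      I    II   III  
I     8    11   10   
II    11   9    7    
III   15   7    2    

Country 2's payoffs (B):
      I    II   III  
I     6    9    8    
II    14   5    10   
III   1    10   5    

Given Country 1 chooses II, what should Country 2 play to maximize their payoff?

With Country 1 fixed at II, Country 2's payoffs are: I → 14, II → 5, III → 10.
The maximum is 14, achieved by I.

I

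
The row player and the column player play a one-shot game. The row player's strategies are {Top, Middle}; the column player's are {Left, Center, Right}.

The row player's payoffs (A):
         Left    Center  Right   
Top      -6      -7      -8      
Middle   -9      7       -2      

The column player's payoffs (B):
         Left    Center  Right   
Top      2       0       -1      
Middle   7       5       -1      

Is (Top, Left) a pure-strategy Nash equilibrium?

Holding the column player at Left: the row player gets -6 from Top, versus -9 from Middle. No profitable deviation for the row player.
Holding the row player at Top: the column player gets 2 from Left, versus 0 from Center, -1 from Right. No profitable deviation for the column player either.

Yes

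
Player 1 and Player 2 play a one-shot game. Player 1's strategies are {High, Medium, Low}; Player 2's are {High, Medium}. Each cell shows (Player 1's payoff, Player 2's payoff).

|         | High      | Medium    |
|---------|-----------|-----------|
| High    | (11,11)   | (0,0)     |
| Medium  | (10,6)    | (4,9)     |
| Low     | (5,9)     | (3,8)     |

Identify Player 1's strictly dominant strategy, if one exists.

Check whether one of Player 1's strategies beats all alternatives regardless of what the opponent does.
High is not dominant: against Medium, Medium gives 4 > 0.
Medium is not dominant: against High, High gives 11 > 10.
Low is not dominant: against High, High gives 11 > 5.
No single strategy is best against every opponent action.

None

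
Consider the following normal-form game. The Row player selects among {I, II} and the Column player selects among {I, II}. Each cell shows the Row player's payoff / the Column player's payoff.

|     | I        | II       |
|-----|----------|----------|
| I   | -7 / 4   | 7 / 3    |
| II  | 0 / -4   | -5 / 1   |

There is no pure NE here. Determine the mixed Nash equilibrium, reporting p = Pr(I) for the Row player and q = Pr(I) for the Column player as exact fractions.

Each player's mixing probability is pinned down by making the *other* player indifferent.
The Column player indifferent between I and II: p·4 + (1−p)·(-4) = p·3 + (1−p)·1 ⟹ (-4) + 8p = 1 + 2p ⟹ p = 5/6.
The Row player indifferent between I and II: q·(-7) + (1−q)·7 = q·0 + (1−q)·(-5) ⟹ 7 + (-14)q = (-5) + 5q ⟹ q = 12/19.

p = 5/6, q = 12/19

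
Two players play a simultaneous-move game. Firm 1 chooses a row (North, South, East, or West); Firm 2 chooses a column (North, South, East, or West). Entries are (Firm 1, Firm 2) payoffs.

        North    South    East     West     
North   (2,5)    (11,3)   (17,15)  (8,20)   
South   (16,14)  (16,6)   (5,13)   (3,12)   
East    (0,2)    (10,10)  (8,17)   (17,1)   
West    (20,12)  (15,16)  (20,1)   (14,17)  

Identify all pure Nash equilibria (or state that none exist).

No pure-strategy Nash equilibrium

Check mutual best responses: a cell is a NE iff neither player can gain by unilaterally deviating.
Firm 1's best responses — vs North: West (payoff 20); vs South: South (payoff 16); vs East: West (payoff 20); vs West: East (payoff 17).
Firm 2's best responses — vs North: West (payoff 20); vs South: North (payoff 14); vs East: East (payoff 17); vs West: West (payoff 17).
No cell has both players best-responding. For instance, Firm 1's best reply to North is West, but against West Firm 2 prefers West over North.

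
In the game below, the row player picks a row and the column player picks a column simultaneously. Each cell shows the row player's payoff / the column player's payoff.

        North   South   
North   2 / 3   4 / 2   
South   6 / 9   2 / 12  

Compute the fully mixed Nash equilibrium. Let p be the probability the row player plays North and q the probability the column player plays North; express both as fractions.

In a mixed NE each player is indifferent between their pure strategies, so the opponent's mix sets the indifference.
The column player indifferent between North and South: p·3 + (1−p)·9 = p·2 + (1−p)·12 ⟹ 9 + (-6)p = 12 + (-10)p ⟹ p = 3/4.
The row player indifferent between North and South: q·2 + (1−q)·4 = q·6 + (1−q)·2 ⟹ 4 + (-2)q = 2 + 4q ⟹ q = 1/3.

p = 3/4, q = 1/3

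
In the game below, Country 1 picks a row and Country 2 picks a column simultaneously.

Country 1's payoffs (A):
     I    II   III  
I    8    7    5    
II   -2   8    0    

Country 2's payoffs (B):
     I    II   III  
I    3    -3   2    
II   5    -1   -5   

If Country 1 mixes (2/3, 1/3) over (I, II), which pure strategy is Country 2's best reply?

I

Country 2's best reply maximizes expected payoff against the mix.
I: (2/3)·3 + (1/3)·5 = 11/3
II: (2/3)·(-3) + (1/3)·(-1) = -7/3
III: (2/3)·2 + (1/3)·(-5) = -1/3
Highest expected payoff is 11/3, from I.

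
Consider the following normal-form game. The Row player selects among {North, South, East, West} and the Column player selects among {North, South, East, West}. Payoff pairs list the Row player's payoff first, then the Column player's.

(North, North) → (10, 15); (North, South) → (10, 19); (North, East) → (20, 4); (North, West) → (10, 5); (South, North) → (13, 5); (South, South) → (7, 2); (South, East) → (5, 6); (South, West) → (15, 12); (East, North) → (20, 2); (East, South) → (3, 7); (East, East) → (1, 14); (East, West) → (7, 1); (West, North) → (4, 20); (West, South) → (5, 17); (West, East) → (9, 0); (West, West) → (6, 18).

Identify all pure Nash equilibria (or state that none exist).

(North, South) and (South, West)

Check mutual best responses: a cell is a NE iff neither player can gain by unilaterally deviating.
The Row player's best responses — vs North: East (payoff 20); vs South: North (payoff 10); vs East: North (payoff 20); vs West: South (payoff 15).
The Column player's best responses — vs North: South (payoff 19); vs South: West (payoff 12); vs East: East (payoff 14); vs West: North (payoff 20).
Mutual best responses occur at (North, South) and (South, West); at each, neither player gains by switching.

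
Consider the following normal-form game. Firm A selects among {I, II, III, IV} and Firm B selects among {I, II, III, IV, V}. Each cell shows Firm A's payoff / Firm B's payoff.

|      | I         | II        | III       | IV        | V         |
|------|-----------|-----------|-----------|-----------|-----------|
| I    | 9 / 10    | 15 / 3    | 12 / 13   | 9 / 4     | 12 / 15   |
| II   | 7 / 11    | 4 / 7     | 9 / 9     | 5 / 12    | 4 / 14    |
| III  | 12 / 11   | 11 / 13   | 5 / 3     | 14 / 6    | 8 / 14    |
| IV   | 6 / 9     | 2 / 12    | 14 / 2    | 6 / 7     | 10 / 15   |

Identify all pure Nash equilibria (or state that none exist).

(I, V)

Find each player's best response to every opponent strategy; NE are the intersections.
Firm A's best responses — vs I: III (payoff 12); vs II: I (payoff 15); vs III: IV (payoff 14); vs IV: III (payoff 14); vs V: I (payoff 12).
Firm B's best responses — vs I: V (payoff 15); vs II: V (payoff 14); vs III: V (payoff 14); vs IV: V (payoff 15).
The only mutual best response is (I, V); neither player gains by switching there.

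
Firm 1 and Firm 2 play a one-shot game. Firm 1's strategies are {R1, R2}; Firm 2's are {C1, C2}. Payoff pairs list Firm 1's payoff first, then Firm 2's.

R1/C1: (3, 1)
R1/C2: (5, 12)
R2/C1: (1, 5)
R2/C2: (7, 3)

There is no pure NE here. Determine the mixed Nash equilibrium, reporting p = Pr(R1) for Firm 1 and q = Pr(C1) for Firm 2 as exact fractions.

p = 2/13, q = 1/2

Each player's mixing probability is pinned down by making the *other* player indifferent.
Firm 2 indifferent between C1 and C2: p·1 + (1−p)·5 = p·12 + (1−p)·3 ⟹ 5 + (-4)p = 3 + 9p ⟹ p = 2/13.
Firm 1 indifferent between R1 and R2: q·3 + (1−q)·5 = q·1 + (1−q)·7 ⟹ 5 + (-2)q = 7 + (-6)q ⟹ q = 1/2.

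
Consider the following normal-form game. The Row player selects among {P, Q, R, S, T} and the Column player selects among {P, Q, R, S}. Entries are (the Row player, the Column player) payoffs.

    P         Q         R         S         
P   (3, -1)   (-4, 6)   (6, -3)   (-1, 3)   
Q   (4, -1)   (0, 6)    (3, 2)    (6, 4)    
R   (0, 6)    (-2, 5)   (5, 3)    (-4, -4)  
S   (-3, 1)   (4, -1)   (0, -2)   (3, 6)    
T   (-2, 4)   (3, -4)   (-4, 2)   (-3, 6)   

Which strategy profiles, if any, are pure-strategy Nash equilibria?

There is no pure-strategy Nash equilibrium

Check mutual best responses: a cell is a NE iff neither player can gain by unilaterally deviating.
The Row player's best responses — vs P: Q (payoff 4); vs Q: S (payoff 4); vs R: P (payoff 6); vs S: Q (payoff 6).
The Column player's best responses — vs P: Q (payoff 6); vs Q: Q (payoff 6); vs R: P (payoff 6); vs S: S (payoff 6); vs T: S (payoff 6).
No cell has both players best-responding. For instance, the Row player's best reply to S is Q, but against Q the Column player prefers Q over S.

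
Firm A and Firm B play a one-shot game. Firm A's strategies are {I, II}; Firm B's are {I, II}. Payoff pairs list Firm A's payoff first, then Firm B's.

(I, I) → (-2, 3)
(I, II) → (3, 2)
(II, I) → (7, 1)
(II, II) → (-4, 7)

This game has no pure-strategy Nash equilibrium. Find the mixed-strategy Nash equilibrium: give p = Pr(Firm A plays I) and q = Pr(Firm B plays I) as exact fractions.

In a mixed NE each player is indifferent between their pure strategies, so the opponent's mix sets the indifference.
Firm B indifferent between I and II: p·3 + (1−p)·1 = p·2 + (1−p)·7 ⟹ 1 + 2p = 7 + (-5)p ⟹ p = 6/7.
Firm A indifferent between I and II: q·(-2) + (1−q)·3 = q·7 + (1−q)·(-4) ⟹ 3 + (-5)q = (-4) + 11q ⟹ q = 7/16.

p = 6/7, q = 7/16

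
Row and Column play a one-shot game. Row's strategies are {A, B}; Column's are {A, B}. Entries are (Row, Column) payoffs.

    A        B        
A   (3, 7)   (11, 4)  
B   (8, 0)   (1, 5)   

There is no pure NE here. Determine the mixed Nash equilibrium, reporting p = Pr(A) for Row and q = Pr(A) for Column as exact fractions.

Each player's mixing probability is pinned down by making the *other* player indifferent.
Column indifferent between A and B: p·7 + (1−p)·0 = p·4 + (1−p)·5 ⟹ 0 + 7p = 5 + (-1)p ⟹ p = 5/8.
Row indifferent between A and B: q·3 + (1−q)·11 = q·8 + (1−q)·1 ⟹ 11 + (-8)q = 1 + 7q ⟹ q = 2/3.

p = 5/8, q = 2/3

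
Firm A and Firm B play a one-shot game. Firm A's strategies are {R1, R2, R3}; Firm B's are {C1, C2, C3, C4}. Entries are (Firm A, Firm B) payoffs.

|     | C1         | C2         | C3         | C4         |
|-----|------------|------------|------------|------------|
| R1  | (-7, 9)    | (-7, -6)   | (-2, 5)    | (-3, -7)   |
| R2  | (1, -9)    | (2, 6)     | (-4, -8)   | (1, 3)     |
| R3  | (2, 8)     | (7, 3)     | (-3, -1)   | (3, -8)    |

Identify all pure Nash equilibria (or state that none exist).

Check mutual best responses: a cell is a NE iff neither player can gain by unilaterally deviating.
Firm A's best responses — vs C1: R3 (payoff 2); vs C2: R3 (payoff 7); vs C3: R1 (payoff -2); vs C4: R3 (payoff 3).
Firm B's best responses — vs R1: C1 (payoff 9); vs R2: C2 (payoff 6); vs R3: C1 (payoff 8).
The only mutual best response is (R3, C1); neither player gains by switching there.

(R3, C1)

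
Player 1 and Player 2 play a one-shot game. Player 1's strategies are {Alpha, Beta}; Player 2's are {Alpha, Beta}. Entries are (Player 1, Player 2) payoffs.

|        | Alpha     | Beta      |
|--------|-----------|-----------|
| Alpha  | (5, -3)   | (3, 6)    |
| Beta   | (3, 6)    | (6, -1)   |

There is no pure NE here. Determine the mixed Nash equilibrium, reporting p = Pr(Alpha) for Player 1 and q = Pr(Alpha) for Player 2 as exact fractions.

Each player's mixing probability is pinned down by making the *other* player indifferent.
Player 2 indifferent between Alpha and Beta: p·(-3) + (1−p)·6 = p·6 + (1−p)·(-1) ⟹ 6 + (-9)p = (-1) + 7p ⟹ p = 7/16.
Player 1 indifferent between Alpha and Beta: q·5 + (1−q)·3 = q·3 + (1−q)·6 ⟹ 3 + 2q = 6 + (-3)q ⟹ q = 3/5.

p = 7/16, q = 3/5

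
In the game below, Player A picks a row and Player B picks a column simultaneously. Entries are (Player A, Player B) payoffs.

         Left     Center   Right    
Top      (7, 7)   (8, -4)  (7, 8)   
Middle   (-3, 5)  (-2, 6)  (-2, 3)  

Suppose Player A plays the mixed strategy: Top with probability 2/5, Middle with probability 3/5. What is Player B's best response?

Player B's best reply maximizes expected payoff against the mix.
Left: (2/5)·7 + (3/5)·5 = 29/5
Center: (2/5)·(-4) + (3/5)·6 = 2
Right: (2/5)·8 + (3/5)·3 = 5
Highest expected payoff is 29/5, from Left.

Left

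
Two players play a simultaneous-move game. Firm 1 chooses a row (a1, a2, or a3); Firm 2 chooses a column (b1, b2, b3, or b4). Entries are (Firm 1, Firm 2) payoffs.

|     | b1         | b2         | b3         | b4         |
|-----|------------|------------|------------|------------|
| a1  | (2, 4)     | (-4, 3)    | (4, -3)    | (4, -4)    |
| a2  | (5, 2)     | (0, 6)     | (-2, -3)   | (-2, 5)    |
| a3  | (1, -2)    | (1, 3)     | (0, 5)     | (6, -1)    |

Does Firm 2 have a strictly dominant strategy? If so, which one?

None

Check whether one of Firm 2's strategies beats all alternatives regardless of what the opponent does.
b1 is not dominant: against a2, b2 gives 6 > 2.
b2 is not dominant: against a1, b1 gives 4 > 3.
b3 is not dominant: against a1, b1 gives 4 > -3.
b4 is not dominant: against a1, b1 gives 4 > -4.
No single strategy is best against every opponent action.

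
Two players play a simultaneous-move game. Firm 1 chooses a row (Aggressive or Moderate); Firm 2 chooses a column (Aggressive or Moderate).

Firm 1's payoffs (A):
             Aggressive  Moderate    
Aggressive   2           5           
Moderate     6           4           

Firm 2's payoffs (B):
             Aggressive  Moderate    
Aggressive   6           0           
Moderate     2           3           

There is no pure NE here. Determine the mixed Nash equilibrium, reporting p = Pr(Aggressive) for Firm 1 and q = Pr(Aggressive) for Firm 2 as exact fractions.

p = 1/7, q = 1/5

Each player's mixing probability is pinned down by making the *other* player indifferent.
Firm 2 indifferent between Aggressive and Moderate: p·6 + (1−p)·2 = p·0 + (1−p)·3 ⟹ 2 + 4p = 3 + (-3)p ⟹ p = 1/7.
Firm 1 indifferent between Aggressive and Moderate: q·2 + (1−q)·5 = q·6 + (1−q)·4 ⟹ 5 + (-3)q = 4 + 2q ⟹ q = 1/5.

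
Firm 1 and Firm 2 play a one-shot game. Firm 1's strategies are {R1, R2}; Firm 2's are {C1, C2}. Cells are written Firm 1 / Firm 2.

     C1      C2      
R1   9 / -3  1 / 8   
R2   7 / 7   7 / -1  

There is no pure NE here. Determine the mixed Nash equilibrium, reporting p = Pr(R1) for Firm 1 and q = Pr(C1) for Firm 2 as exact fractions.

p = 8/19, q = 3/4

In a mixed NE each player is indifferent between their pure strategies, so the opponent's mix sets the indifference.
Firm 2 indifferent between C1 and C2: p·(-3) + (1−p)·7 = p·8 + (1−p)·(-1) ⟹ 7 + (-10)p = (-1) + 9p ⟹ p = 8/19.
Firm 1 indifferent between R1 and R2: q·9 + (1−q)·1 = q·7 + (1−q)·7 ⟹ 1 + 8q = 7 + 0q ⟹ q = 3/4.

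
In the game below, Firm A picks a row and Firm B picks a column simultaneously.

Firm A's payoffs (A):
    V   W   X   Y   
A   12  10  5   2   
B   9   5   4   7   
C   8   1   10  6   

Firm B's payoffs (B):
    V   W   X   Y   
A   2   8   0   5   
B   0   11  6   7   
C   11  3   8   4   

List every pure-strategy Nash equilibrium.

Check mutual best responses: a cell is a NE iff neither player can gain by unilaterally deviating.
Firm A's best responses — vs V: A (payoff 12); vs W: A (payoff 10); vs X: C (payoff 10); vs Y: B (payoff 7).
Firm B's best responses — vs A: W (payoff 8); vs B: W (payoff 11); vs C: V (payoff 11).
The only mutual best response is (A, W); neither player gains by switching there.

(A, W)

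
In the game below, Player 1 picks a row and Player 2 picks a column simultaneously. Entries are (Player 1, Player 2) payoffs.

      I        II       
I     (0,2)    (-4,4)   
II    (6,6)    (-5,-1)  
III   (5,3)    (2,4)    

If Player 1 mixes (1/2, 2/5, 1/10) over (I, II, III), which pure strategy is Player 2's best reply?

Compute Player 2's expected payoff from each pure strategy against the given mix.
I: (1/2)·2 + (2/5)·6 + (1/10)·3 = 37/10
II: (1/2)·4 + (2/5)·(-1) + (1/10)·4 = 2
Highest expected payoff is 37/10, from I.

I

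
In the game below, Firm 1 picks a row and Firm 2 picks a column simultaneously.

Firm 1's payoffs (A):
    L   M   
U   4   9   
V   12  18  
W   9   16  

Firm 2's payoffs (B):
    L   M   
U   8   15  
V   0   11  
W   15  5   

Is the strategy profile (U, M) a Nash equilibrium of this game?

Holding Firm 2 at M: Firm 1 gets 9 from U but could get 18 by switching to V. Firm 1 has a profitable deviation.

No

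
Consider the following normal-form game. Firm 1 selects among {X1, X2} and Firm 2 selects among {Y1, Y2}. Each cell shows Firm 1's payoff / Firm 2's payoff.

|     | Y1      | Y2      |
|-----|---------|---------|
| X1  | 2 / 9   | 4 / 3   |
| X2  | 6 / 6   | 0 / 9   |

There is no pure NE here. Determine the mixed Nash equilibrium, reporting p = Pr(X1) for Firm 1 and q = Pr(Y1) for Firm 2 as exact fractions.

In a mixed NE each player is indifferent between their pure strategies, so the opponent's mix sets the indifference.
Firm 2 indifferent between Y1 and Y2: p·9 + (1−p)·6 = p·3 + (1−p)·9 ⟹ 6 + 3p = 9 + (-6)p ⟹ p = 1/3.
Firm 1 indifferent between X1 and X2: q·2 + (1−q)·4 = q·6 + (1−q)·0 ⟹ 4 + (-2)q = 0 + 6q ⟹ q = 1/2.

p = 1/3, q = 1/2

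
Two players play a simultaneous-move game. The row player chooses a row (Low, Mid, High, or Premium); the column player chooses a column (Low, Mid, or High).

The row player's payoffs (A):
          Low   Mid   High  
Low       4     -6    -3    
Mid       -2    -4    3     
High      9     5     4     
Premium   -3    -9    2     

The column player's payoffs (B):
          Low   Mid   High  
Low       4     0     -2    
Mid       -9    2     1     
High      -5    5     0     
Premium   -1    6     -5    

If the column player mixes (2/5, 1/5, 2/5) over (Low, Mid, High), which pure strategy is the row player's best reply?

The row player's best reply maximizes expected payoff against the mix.
Low: (2/5)·4 + (1/5)·(-6) + (2/5)·(-3) = -4/5
Mid: (2/5)·(-2) + (1/5)·(-4) + (2/5)·3 = -2/5
High: (2/5)·9 + (1/5)·5 + (2/5)·4 = 31/5
Premium: (2/5)·(-3) + (1/5)·(-9) + (2/5)·2 = -11/5
Highest expected payoff is 31/5, from High.

High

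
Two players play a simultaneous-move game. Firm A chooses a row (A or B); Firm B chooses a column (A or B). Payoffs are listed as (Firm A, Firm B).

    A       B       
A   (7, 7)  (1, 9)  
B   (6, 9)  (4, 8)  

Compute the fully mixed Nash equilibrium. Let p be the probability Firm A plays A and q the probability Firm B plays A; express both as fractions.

p = 1/3, q = 3/4

In a mixed NE each player is indifferent between their pure strategies, so the opponent's mix sets the indifference.
Firm B indifferent between A and B: p·7 + (1−p)·9 = p·9 + (1−p)·8 ⟹ 9 + (-2)p = 8 + 1p ⟹ p = 1/3.
Firm A indifferent between A and B: q·7 + (1−q)·1 = q·6 + (1−q)·4 ⟹ 1 + 6q = 4 + 2q ⟹ q = 3/4.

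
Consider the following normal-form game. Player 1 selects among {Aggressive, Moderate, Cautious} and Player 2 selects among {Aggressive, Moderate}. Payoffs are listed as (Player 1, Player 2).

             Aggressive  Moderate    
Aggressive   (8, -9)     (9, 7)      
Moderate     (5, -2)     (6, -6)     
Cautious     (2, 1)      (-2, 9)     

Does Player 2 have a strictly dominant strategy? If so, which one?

A strategy is strictly dominant if it gives Player 2 a strictly higher payoff than every other strategy, against every choice by the opponent.
Aggressive is not dominant: against Aggressive, Moderate gives 7 > -9.
Moderate is not dominant: against Moderate, Aggressive gives -2 > -6.
No single strategy is best against every opponent action.

None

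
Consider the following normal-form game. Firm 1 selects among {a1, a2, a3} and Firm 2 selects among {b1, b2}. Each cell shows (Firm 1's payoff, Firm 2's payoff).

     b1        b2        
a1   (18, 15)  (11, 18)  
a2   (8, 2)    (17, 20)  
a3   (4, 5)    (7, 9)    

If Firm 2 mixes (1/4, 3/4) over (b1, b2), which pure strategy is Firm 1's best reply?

a2

Compute Firm 1's expected payoff from each pure strategy against the given mix.
a1: (1/4)·18 + (3/4)·11 = 51/4
a2: (1/4)·8 + (3/4)·17 = 59/4
a3: (1/4)·4 + (3/4)·7 = 25/4
Highest expected payoff is 59/4, from a2.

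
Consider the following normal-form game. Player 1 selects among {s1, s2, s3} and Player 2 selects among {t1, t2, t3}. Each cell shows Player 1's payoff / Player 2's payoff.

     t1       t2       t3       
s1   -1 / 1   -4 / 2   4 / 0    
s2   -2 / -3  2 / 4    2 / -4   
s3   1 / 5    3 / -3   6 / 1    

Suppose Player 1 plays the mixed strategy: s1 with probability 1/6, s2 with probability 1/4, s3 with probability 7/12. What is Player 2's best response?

t1

Compute Player 2's expected payoff from each pure strategy against the given mix.
t1: (1/6)·1 + (1/4)·(-3) + (7/12)·5 = 7/3
t2: (1/6)·2 + (1/4)·4 + (7/12)·(-3) = -5/12
t3: (1/6)·0 + (1/4)·(-4) + (7/12)·1 = -5/12
Highest expected payoff is 7/3, from t1.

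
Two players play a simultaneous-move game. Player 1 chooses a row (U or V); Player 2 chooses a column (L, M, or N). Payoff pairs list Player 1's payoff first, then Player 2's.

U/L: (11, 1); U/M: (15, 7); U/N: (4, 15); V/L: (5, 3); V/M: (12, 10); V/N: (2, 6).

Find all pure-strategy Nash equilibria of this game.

(U, N)

Check mutual best responses: a cell is a NE iff neither player can gain by unilaterally deviating.
Player 1's best responses — vs L: U (payoff 11); vs M: U (payoff 15); vs N: U (payoff 4).
Player 2's best responses — vs U: N (payoff 15); vs V: M (payoff 10).
The only mutual best response is (U, N); neither player gains by switching there.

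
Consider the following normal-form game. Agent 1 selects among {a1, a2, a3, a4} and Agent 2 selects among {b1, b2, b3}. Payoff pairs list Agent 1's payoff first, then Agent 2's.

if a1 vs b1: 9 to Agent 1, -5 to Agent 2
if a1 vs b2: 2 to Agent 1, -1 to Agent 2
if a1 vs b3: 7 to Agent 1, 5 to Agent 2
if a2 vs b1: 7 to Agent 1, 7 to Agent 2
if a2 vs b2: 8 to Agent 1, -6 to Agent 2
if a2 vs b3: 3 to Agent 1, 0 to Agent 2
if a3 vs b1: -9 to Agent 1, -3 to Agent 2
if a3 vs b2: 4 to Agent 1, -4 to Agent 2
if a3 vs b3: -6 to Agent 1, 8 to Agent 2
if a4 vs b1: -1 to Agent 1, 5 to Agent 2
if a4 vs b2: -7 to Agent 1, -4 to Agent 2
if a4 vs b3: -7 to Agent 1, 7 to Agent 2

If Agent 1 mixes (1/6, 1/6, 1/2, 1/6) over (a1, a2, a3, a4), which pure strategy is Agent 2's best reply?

Compute Agent 2's expected payoff from each pure strategy against the given mix.
b1: (1/6)·(-5) + (1/6)·7 + (1/2)·(-3) + (1/6)·5 = -1/3
b2: (1/6)·(-1) + (1/6)·(-6) + (1/2)·(-4) + (1/6)·(-4) = -23/6
b3: (1/6)·5 + (1/6)·0 + (1/2)·8 + (1/6)·7 = 6
Highest expected payoff is 6, from b3.

b3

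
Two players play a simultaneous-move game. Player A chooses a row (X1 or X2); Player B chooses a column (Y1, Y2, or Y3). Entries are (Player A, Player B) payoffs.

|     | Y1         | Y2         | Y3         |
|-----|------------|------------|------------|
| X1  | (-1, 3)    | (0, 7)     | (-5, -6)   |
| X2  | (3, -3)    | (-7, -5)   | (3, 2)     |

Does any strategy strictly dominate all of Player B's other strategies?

Check whether one of Player B's strategies beats all alternatives regardless of what the opponent does.
Y1 is not dominant: against X1, Y2 gives 7 > 3.
Y2 is not dominant: against X2, Y1 gives -3 > -5.
Y3 is not dominant: against X1, Y1 gives 3 > -6.
No single strategy is best against every opponent action.

None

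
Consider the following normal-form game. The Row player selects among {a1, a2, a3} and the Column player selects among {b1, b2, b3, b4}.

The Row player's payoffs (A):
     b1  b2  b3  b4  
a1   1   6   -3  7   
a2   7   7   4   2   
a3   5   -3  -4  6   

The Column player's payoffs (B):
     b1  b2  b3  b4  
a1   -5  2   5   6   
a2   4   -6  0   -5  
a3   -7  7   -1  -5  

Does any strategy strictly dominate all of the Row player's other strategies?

No strictly dominant strategy

Check whether one of the Row player's strategies beats all alternatives regardless of what the opponent does.
a1 is not dominant: against b1, a2 gives 7 > 1.
a2 is not dominant: against b4, a1 gives 7 > 2.
a3 is not dominant: against b1, a2 gives 7 > 5.
No single strategy is best against every opponent action.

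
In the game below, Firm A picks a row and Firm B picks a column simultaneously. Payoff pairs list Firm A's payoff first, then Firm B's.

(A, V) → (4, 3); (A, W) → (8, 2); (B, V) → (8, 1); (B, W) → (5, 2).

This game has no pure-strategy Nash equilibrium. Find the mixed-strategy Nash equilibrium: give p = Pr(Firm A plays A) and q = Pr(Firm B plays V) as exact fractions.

In a mixed NE each player is indifferent between their pure strategies, so the opponent's mix sets the indifference.
Firm B indifferent between V and W: p·3 + (1−p)·1 = p·2 + (1−p)·2 ⟹ 1 + 2p = 2 + 0p ⟹ p = 1/2.
Firm A indifferent between A and B: q·4 + (1−q)·8 = q·8 + (1−q)·5 ⟹ 8 + (-4)q = 5 + 3q ⟹ q = 3/7.

p = 1/2, q = 3/7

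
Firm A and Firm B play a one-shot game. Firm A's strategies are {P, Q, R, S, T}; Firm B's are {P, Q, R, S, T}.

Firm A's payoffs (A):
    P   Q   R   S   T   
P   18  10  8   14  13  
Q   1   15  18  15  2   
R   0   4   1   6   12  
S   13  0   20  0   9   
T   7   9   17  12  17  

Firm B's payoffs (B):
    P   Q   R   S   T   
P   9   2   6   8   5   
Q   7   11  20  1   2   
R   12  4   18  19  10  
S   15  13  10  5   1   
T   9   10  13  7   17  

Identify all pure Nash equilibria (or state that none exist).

(P, P) and (T, T)

A profile is a Nash equilibrium when each player is best-responding to the other.
Firm A's best responses — vs P: P (payoff 18); vs Q: Q (payoff 15); vs R: S (payoff 20); vs S: Q (payoff 15); vs T: T (payoff 17).
Firm B's best responses — vs P: P (payoff 9); vs Q: R (payoff 20); vs R: S (payoff 19); vs S: P (payoff 15); vs T: T (payoff 17).
Mutual best responses occur at (P, P) and (T, T); at each, neither player gains by switching.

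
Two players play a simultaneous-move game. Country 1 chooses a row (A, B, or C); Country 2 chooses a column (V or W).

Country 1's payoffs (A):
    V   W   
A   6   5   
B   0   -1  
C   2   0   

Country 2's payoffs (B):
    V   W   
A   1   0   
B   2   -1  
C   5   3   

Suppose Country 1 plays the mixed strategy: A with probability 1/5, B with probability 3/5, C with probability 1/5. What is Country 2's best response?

Compute Country 2's expected payoff from each pure strategy against the given mix.
V: (1/5)·1 + (3/5)·2 + (1/5)·5 = 12/5
W: (1/5)·0 + (3/5)·(-1) + (1/5)·3 = 0
Highest expected payoff is 12/5, from V.

V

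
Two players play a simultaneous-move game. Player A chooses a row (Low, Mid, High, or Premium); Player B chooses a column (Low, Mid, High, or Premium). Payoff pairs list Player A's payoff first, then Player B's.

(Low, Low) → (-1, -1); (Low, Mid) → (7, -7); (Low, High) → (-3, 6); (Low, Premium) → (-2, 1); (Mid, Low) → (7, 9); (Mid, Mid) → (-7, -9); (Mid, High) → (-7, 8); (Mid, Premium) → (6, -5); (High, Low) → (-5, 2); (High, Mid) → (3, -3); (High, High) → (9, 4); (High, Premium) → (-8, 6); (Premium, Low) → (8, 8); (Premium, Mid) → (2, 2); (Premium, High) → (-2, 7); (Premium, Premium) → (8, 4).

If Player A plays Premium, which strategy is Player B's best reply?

With Player A fixed at Premium, Player B's payoffs are: Low → 8, Mid → 2, High → 7, Premium → 4.
The maximum is 8, achieved by Low.

Low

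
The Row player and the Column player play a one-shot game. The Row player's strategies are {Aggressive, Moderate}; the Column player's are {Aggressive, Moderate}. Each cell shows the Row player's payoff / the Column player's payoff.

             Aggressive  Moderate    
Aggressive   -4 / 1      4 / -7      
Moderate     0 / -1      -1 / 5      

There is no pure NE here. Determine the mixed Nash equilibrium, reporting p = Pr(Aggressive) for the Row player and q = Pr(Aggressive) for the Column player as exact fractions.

Each player's mixing probability is pinned down by making the *other* player indifferent.
The Column player indifferent between Aggressive and Moderate: p·1 + (1−p)·(-1) = p·(-7) + (1−p)·5 ⟹ (-1) + 2p = 5 + (-12)p ⟹ p = 3/7.
The Row player indifferent between Aggressive and Moderate: q·(-4) + (1−q)·4 = q·0 + (1−q)·(-1) ⟹ 4 + (-8)q = (-1) + 1q ⟹ q = 5/9.

p = 3/7, q = 5/9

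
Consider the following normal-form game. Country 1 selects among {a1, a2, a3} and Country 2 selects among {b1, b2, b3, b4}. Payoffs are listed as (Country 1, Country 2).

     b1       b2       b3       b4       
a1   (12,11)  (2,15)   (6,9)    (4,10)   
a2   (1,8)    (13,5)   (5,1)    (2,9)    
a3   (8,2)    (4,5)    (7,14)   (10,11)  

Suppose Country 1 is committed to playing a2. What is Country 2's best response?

b4

With Country 1 fixed at a2, Country 2's payoffs are: b1 → 8, b2 → 5, b3 → 1, b4 → 9.
The maximum is 9, achieved by b4.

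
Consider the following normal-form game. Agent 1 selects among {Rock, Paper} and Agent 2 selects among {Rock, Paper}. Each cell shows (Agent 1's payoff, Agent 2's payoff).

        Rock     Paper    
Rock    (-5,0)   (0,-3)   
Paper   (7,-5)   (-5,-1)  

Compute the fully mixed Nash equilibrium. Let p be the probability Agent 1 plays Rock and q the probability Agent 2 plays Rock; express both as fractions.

p = 4/7, q = 5/17

In a mixed NE each player is indifferent between their pure strategies, so the opponent's mix sets the indifference.
Agent 2 indifferent between Rock and Paper: p·0 + (1−p)·(-5) = p·(-3) + (1−p)·(-1) ⟹ (-5) + 5p = (-1) + (-2)p ⟹ p = 4/7.
Agent 1 indifferent between Rock and Paper: q·(-5) + (1−q)·0 = q·7 + (1−q)·(-5) ⟹ 0 + (-5)q = (-5) + 12q ⟹ q = 5/17.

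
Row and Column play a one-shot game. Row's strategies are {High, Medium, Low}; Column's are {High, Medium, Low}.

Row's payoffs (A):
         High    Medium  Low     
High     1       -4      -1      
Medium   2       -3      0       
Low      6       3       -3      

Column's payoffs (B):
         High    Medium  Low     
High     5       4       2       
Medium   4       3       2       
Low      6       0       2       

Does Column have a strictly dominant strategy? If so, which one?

High

A strategy is strictly dominant if it gives Column a strictly higher payoff than every other strategy, against every choice by the opponent.
High strictly dominates: vs High: 5 > each of {4, 2}; vs Medium: 4 > each of {3, 2}; vs Low: 6 > each of {0, 2}.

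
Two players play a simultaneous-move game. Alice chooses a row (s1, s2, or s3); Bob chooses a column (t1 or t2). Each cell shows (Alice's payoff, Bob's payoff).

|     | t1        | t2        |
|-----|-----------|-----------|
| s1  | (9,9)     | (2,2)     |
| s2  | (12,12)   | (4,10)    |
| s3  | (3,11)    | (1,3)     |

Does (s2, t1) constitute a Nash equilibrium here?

Yes

Holding Bob at t1: Alice gets 12 from s2, versus 9 from s1, 3 from s3. No profitable deviation for Alice.
Holding Alice at s2: Bob gets 12 from t1, versus 10 from t2. No profitable deviation for Bob either.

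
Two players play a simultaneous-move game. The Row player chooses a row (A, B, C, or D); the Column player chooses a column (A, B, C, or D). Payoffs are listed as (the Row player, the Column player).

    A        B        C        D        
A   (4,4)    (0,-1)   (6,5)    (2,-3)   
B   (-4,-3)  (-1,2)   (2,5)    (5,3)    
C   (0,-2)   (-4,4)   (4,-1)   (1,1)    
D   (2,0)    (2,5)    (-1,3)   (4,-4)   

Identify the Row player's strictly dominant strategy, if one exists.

A strategy is strictly dominant if it gives the Row player a strictly higher payoff than every other strategy, against every choice by the opponent.
A is not dominant: against B, D gives 2 > 0.
B is not dominant: against A, A gives 4 > -4.
C is not dominant: against A, A gives 4 > 0.
D is not dominant: against A, A gives 4 > 2.
No single strategy is best against every opponent action.

None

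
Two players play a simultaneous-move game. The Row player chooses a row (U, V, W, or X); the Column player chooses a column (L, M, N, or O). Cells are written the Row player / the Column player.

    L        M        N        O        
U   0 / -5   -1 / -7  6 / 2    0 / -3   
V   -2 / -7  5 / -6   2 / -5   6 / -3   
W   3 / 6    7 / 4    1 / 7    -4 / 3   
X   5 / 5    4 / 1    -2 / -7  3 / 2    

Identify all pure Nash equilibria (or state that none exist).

Check mutual best responses: a cell is a NE iff neither player can gain by unilaterally deviating.
The Row player's best responses — vs L: X (payoff 5); vs M: W (payoff 7); vs N: U (payoff 6); vs O: V (payoff 6).
The Column player's best responses — vs U: N (payoff 2); vs V: O (payoff -3); vs W: N (payoff 7); vs X: L (payoff 5).
Mutual best responses occur at (U, N), (V, O), and (X, L); at each, neither player gains by switching.

(U, N), (V, O), and (X, L)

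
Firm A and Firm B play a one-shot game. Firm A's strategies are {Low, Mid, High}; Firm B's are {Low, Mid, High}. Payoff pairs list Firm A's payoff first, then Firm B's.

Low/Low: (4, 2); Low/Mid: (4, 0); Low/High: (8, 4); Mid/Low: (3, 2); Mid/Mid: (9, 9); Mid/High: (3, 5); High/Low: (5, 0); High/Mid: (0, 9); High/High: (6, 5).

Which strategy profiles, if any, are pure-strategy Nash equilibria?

(Low, High) and (Mid, Mid)

A profile is a Nash equilibrium when each player is best-responding to the other.
Firm A's best responses — vs Low: High (payoff 5); vs Mid: Mid (payoff 9); vs High: Low (payoff 8).
Firm B's best responses — vs Low: High (payoff 4); vs Mid: Mid (payoff 9); vs High: Mid (payoff 9).
Mutual best responses occur at (Low, High) and (Mid, Mid); at each, neither player gains by switching.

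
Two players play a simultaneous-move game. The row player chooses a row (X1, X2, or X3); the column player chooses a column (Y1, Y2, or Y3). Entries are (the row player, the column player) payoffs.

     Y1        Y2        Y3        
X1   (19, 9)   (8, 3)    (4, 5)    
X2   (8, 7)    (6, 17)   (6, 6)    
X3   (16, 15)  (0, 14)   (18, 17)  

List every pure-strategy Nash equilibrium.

Find each player's best response to every opponent strategy; NE are the intersections.
The row player's best responses — vs Y1: X1 (payoff 19); vs Y2: X1 (payoff 8); vs Y3: X3 (payoff 18).
The column player's best responses — vs X1: Y1 (payoff 9); vs X2: Y2 (payoff 17); vs X3: Y3 (payoff 17).
Mutual best responses occur at (X1, Y1) and (X3, Y3); at each, neither player gains by switching.

(X1, Y1) and (X3, Y3)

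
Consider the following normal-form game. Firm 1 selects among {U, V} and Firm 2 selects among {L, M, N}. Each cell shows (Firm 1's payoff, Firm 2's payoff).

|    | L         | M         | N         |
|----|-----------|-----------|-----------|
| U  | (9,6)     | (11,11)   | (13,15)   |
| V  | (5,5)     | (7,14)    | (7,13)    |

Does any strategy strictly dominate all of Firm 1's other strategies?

U

Check whether one of Firm 1's strategies beats all alternatives regardless of what the opponent does.
U strictly dominates: vs L: 9 > 5; vs M: 11 > 7; vs N: 13 > 7.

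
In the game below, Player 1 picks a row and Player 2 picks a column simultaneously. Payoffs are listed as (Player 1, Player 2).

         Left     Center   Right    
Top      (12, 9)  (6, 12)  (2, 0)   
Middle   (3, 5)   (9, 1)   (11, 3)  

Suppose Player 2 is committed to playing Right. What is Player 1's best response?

With Player 2 fixed at Right, Player 1's payoffs are: Top → 2, Middle → 11.
The maximum is 11, achieved by Middle.

Middle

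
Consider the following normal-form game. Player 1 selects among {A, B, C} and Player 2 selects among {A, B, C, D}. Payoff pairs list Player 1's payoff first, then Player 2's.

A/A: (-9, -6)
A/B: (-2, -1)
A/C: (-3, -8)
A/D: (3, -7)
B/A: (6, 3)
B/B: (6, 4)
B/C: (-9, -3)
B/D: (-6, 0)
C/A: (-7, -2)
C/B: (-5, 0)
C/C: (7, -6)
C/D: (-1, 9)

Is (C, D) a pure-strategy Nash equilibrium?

No

Holding Player 2 at D: Player 1 gets -1 from C but could get 3 by switching to A. Player 1 has a profitable deviation.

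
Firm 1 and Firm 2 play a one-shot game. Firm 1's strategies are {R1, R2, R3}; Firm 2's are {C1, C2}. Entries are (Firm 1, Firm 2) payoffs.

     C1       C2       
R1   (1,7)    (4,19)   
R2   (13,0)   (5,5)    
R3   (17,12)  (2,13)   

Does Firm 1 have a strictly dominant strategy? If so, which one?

None

A strategy is strictly dominant if it gives Firm 1 a strictly higher payoff than every other strategy, against every choice by the opponent.
R1 is not dominant: against C1, R2 gives 13 > 1.
R2 is not dominant: against C1, R3 gives 17 > 13.
R3 is not dominant: against C2, R1 gives 4 > 2.
No single strategy is best against every opponent action.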